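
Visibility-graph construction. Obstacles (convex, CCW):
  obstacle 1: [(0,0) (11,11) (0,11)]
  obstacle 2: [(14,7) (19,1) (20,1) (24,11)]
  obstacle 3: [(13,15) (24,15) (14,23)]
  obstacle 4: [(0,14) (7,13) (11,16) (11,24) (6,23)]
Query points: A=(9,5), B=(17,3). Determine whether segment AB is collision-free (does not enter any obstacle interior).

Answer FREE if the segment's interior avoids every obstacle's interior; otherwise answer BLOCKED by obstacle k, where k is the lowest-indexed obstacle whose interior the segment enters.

FREE

Obstacle 1 [(0,0) (11,11) (0,11)]:
  edge (0,0)–(11,11): clear
  edge (11,11)–(0,11): clear
  edge (0,11)–(0,0): clear
  midpoint (13,4) outside
  → clear
Obstacle 2 [(14,7) (19,1) (20,1) (24,11)]:
  edge (14,7)–(19,1): clear
  edge (19,1)–(20,1): clear
  edge (20,1)–(24,11): clear
  edge (24,11)–(14,7): clear
  midpoint (13,4) outside
  → clear
Obstacle 3 [(13,15) (24,15) (14,23)]:
  edge (13,15)–(24,15): clear
  edge (24,15)–(14,23): clear
  edge (14,23)–(13,15): clear
  midpoint (13,4) outside
  → clear
Obstacle 4 [(0,14) (7,13) (11,16) (11,24) (6,23)]:
  edge (0,14)–(7,13): clear
  edge (7,13)–(11,16): clear
  edge (11,16)–(11,24): clear
  edge (11,24)–(6,23): clear
  edge (6,23)–(0,14): clear
  midpoint (13,4) outside
  → clear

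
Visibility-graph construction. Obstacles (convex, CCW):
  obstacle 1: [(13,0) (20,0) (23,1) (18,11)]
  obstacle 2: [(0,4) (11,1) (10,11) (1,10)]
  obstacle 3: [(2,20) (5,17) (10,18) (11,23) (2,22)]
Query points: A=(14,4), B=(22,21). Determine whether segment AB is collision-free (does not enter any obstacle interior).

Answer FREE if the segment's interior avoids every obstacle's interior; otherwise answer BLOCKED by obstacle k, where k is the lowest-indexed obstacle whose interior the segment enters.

Obstacle 1 [(13,0) (20,0) (23,1) (18,11)]:
  edge (13,0)–(20,0): clear
  edge (20,0)–(23,1): clear
  edge (23,1)–(18,11): clear
  edge (18,11)–(13,0): clear
  midpoint (18,25/2) outside
  → clear
Obstacle 2 [(0,4) (11,1) (10,11) (1,10)]:
  edge (0,4)–(11,1): clear
  edge (11,1)–(10,11): clear
  edge (10,11)–(1,10): clear
  edge (1,10)–(0,4): clear
  midpoint (18,25/2) outside
  → clear
Obstacle 3 [(2,20) (5,17) (10,18) (11,23) (2,22)]:
  edge (2,20)–(5,17): clear
  edge (5,17)–(10,18): clear
  edge (10,18)–(11,23): clear
  edge (11,23)–(2,22): clear
  edge (2,22)–(2,20): clear
  midpoint (18,25/2) outside
  → clear

FREE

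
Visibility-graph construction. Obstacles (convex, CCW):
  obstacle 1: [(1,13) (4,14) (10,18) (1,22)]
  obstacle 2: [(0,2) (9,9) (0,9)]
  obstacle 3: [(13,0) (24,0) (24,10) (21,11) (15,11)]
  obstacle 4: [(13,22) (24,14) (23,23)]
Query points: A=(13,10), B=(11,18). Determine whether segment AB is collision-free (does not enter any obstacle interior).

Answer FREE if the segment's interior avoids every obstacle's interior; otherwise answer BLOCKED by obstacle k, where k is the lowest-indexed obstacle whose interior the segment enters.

Obstacle 1 [(1,13) (4,14) (10,18) (1,22)]:
  edge (1,13)–(4,14): clear
  edge (4,14)–(10,18): clear
  edge (10,18)–(1,22): clear
  edge (1,22)–(1,13): clear
  midpoint (12,14) outside
  → clear
Obstacle 2 [(0,2) (9,9) (0,9)]:
  edge (0,2)–(9,9): clear
  edge (9,9)–(0,9): clear
  edge (0,9)–(0,2): clear
  midpoint (12,14) outside
  → clear
Obstacle 3 [(13,0) (24,0) (24,10) (21,11) (15,11)]:
  edge (13,0)–(24,0): clear
  edge (24,0)–(24,10): clear
  edge (24,10)–(21,11): clear
  edge (21,11)–(15,11): clear
  edge (15,11)–(13,0): clear
  midpoint (12,14) outside
  → clear
Obstacle 4 [(13,22) (24,14) (23,23)]:
  edge (13,22)–(24,14): clear
  edge (24,14)–(23,23): clear
  edge (23,23)–(13,22): clear
  midpoint (12,14) outside
  → clear

FREE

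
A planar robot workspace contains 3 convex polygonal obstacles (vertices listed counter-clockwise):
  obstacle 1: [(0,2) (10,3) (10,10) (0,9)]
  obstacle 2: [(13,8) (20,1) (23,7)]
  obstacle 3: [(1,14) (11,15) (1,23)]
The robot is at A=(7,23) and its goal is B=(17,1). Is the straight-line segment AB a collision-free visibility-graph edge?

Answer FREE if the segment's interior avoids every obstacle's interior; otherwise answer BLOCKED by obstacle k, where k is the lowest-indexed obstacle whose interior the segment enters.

Obstacle 1 [(0,2) (10,3) (10,10) (0,9)]:
  edge (0,2)–(10,3): clear
  edge (10,3)–(10,10): clear
  edge (10,10)–(0,9): clear
  edge (0,9)–(0,2): clear
  midpoint (12,12) outside
  → clear
Obstacle 2 [(13,8) (20,1) (23,7)]:
  edge (13,8)–(20,1): crosses AB
  edge (20,1)–(23,7): clear
  edge (23,7)–(13,8): crosses AB
  → BLOCKED
Obstacle 3 [(1,14) (11,15) (1,23)]:
  edge (1,14)–(11,15): crosses AB
  edge (11,15)–(1,23): crosses AB
  edge (1,23)–(1,14): clear
  → BLOCKED

BLOCKED by obstacle 2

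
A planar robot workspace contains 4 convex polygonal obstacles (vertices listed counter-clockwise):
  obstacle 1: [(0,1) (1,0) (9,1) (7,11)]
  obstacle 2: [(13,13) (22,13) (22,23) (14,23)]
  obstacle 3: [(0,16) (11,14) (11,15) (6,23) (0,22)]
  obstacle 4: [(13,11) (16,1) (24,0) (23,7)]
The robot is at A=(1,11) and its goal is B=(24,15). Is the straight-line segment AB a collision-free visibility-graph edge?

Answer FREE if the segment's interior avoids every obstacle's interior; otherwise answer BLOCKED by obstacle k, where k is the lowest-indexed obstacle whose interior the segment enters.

Obstacle 1 [(0,1) (1,0) (9,1) (7,11)]:
  edge (0,1)–(1,0): clear
  edge (1,0)–(9,1): clear
  edge (9,1)–(7,11): clear
  edge (7,11)–(0,1): clear
  midpoint (25/2,13) outside
  → clear
Obstacle 2 [(13,13) (22,13) (22,23) (14,23)]:
  edge (13,13)–(22,13): clear
  edge (22,13)–(22,23): crosses AB
  edge (22,23)–(14,23): clear
  edge (14,23)–(13,13): crosses AB
  → BLOCKED
Obstacle 3 [(0,16) (11,14) (11,15) (6,23) (0,22)]:
  edge (0,16)–(11,14): clear
  edge (11,14)–(11,15): clear
  edge (11,15)–(6,23): clear
  edge (6,23)–(0,22): clear
  edge (0,22)–(0,16): clear
  midpoint (25/2,13) outside
  → clear
Obstacle 4 [(13,11) (16,1) (24,0) (23,7)]:
  edge (13,11)–(16,1): clear
  edge (16,1)–(24,0): clear
  edge (24,0)–(23,7): clear
  edge (23,7)–(13,11): clear
  midpoint (25/2,13) outside
  → clear

BLOCKED by obstacle 2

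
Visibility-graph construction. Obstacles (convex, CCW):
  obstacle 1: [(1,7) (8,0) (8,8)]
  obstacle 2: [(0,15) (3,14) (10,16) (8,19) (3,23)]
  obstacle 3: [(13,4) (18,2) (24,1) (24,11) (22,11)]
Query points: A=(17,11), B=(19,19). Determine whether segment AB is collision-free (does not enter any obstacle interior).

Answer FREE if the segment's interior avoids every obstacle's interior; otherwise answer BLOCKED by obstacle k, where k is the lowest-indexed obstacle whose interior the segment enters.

Obstacle 1 [(1,7) (8,0) (8,8)]:
  edge (1,7)–(8,0): clear
  edge (8,0)–(8,8): clear
  edge (8,8)–(1,7): clear
  midpoint (18,15) outside
  → clear
Obstacle 2 [(0,15) (3,14) (10,16) (8,19) (3,23)]:
  edge (0,15)–(3,14): clear
  edge (3,14)–(10,16): clear
  edge (10,16)–(8,19): clear
  edge (8,19)–(3,23): clear
  edge (3,23)–(0,15): clear
  midpoint (18,15) outside
  → clear
Obstacle 3 [(13,4) (18,2) (24,1) (24,11) (22,11)]:
  edge (13,4)–(18,2): clear
  edge (18,2)–(24,1): clear
  edge (24,1)–(24,11): clear
  edge (24,11)–(22,11): clear
  edge (22,11)–(13,4): clear
  midpoint (18,15) outside
  → clear

FREE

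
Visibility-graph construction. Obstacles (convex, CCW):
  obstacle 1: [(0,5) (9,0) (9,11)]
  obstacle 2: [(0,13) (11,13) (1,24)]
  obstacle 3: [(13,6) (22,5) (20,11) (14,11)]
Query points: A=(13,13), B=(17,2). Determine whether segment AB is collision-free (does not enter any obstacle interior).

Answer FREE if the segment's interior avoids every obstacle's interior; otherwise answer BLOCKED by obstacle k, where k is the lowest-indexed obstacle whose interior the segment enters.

Obstacle 1 [(0,5) (9,0) (9,11)]:
  edge (0,5)–(9,0): clear
  edge (9,0)–(9,11): clear
  edge (9,11)–(0,5): clear
  midpoint (15,15/2) outside
  → clear
Obstacle 2 [(0,13) (11,13) (1,24)]:
  edge (0,13)–(11,13): clear
  edge (11,13)–(1,24): clear
  edge (1,24)–(0,13): clear
  midpoint (15,15/2) outside
  → clear
Obstacle 3 [(13,6) (22,5) (20,11) (14,11)]:
  edge (13,6)–(22,5): crosses AB
  edge (22,5)–(20,11): clear
  edge (20,11)–(14,11): clear
  edge (14,11)–(13,6): crosses AB
  → BLOCKED

BLOCKED by obstacle 3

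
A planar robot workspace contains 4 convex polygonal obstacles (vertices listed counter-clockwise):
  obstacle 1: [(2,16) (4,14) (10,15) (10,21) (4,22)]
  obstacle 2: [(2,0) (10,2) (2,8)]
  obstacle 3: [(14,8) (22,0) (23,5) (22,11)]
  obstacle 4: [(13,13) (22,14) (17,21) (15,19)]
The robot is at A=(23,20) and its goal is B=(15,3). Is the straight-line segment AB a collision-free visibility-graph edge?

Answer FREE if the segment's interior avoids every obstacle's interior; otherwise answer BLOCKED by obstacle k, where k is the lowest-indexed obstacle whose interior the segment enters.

Obstacle 1 [(2,16) (4,14) (10,15) (10,21) (4,22)]:
  edge (2,16)–(4,14): clear
  edge (4,14)–(10,15): clear
  edge (10,15)–(10,21): clear
  edge (10,21)–(4,22): clear
  edge (4,22)–(2,16): clear
  midpoint (19,23/2) outside
  → clear
Obstacle 2 [(2,0) (10,2) (2,8)]:
  edge (2,0)–(10,2): clear
  edge (10,2)–(2,8): clear
  edge (2,8)–(2,0): clear
  midpoint (19,23/2) outside
  → clear
Obstacle 3 [(14,8) (22,0) (23,5) (22,11)]:
  edge (14,8)–(22,0): crosses AB
  edge (22,0)–(23,5): clear
  edge (23,5)–(22,11): clear
  edge (22,11)–(14,8): crosses AB
  → BLOCKED
Obstacle 4 [(13,13) (22,14) (17,21) (15,19)]:
  edge (13,13)–(22,14): crosses AB
  edge (22,14)–(17,21): crosses AB
  edge (17,21)–(15,19): clear
  edge (15,19)–(13,13): clear
  → BLOCKED

BLOCKED by obstacle 3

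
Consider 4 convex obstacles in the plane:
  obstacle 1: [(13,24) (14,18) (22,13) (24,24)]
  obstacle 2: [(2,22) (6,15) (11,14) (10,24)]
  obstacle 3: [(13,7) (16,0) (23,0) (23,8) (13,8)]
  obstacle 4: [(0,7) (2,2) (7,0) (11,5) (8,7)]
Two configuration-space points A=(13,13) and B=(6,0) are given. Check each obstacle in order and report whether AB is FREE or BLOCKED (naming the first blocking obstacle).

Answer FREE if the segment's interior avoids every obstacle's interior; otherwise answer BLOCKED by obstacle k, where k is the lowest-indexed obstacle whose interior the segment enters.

Obstacle 1 [(13,24) (14,18) (22,13) (24,24)]:
  edge (13,24)–(14,18): clear
  edge (14,18)–(22,13): clear
  edge (22,13)–(24,24): clear
  edge (24,24)–(13,24): clear
  midpoint (19/2,13/2) outside
  → clear
Obstacle 2 [(2,22) (6,15) (11,14) (10,24)]:
  edge (2,22)–(6,15): clear
  edge (6,15)–(11,14): clear
  edge (11,14)–(10,24): clear
  edge (10,24)–(2,22): clear
  midpoint (19/2,13/2) outside
  → clear
Obstacle 3 [(13,7) (16,0) (23,0) (23,8) (13,8)]:
  edge (13,7)–(16,0): clear
  edge (16,0)–(23,0): clear
  edge (23,0)–(23,8): clear
  edge (23,8)–(13,8): clear
  edge (13,8)–(13,7): clear
  midpoint (19/2,13/2) outside
  → clear
Obstacle 4 [(0,7) (2,2) (7,0) (11,5) (8,7)]:
  edge (0,7)–(2,2): clear
  edge (2,2)–(7,0): crosses AB
  edge (7,0)–(11,5): clear
  edge (11,5)–(8,7): crosses AB
  edge (8,7)–(0,7): clear
  → BLOCKED

BLOCKED by obstacle 4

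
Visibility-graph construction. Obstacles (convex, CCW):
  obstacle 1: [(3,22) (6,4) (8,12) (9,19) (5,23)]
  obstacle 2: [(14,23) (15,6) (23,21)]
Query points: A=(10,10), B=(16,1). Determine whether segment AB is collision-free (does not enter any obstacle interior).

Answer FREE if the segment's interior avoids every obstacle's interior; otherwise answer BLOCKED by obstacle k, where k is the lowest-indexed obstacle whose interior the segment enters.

FREE

Obstacle 1 [(3,22) (6,4) (8,12) (9,19) (5,23)]:
  edge (3,22)–(6,4): clear
  edge (6,4)–(8,12): clear
  edge (8,12)–(9,19): clear
  edge (9,19)–(5,23): clear
  edge (5,23)–(3,22): clear
  midpoint (13,11/2) outside
  → clear
Obstacle 2 [(14,23) (15,6) (23,21)]:
  edge (14,23)–(15,6): clear
  edge (15,6)–(23,21): clear
  edge (23,21)–(14,23): clear
  midpoint (13,11/2) outside
  → clear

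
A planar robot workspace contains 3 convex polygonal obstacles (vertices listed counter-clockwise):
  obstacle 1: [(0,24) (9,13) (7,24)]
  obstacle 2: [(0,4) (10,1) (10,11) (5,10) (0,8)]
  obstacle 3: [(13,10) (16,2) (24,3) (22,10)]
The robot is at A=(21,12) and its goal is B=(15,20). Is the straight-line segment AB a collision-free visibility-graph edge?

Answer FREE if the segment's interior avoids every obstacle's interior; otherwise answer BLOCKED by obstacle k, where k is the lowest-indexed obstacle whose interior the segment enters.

Obstacle 1 [(0,24) (9,13) (7,24)]:
  edge (0,24)–(9,13): clear
  edge (9,13)–(7,24): clear
  edge (7,24)–(0,24): clear
  midpoint (18,16) outside
  → clear
Obstacle 2 [(0,4) (10,1) (10,11) (5,10) (0,8)]:
  edge (0,4)–(10,1): clear
  edge (10,1)–(10,11): clear
  edge (10,11)–(5,10): clear
  edge (5,10)–(0,8): clear
  edge (0,8)–(0,4): clear
  midpoint (18,16) outside
  → clear
Obstacle 3 [(13,10) (16,2) (24,3) (22,10)]:
  edge (13,10)–(16,2): clear
  edge (16,2)–(24,3): clear
  edge (24,3)–(22,10): clear
  edge (22,10)–(13,10): clear
  midpoint (18,16) outside
  → clear

FREE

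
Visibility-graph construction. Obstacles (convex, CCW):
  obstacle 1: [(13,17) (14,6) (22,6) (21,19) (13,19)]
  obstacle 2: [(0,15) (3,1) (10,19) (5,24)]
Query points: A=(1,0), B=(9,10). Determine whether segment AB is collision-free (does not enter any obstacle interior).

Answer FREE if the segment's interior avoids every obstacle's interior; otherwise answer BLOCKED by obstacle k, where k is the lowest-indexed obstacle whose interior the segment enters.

Obstacle 1 [(13,17) (14,6) (22,6) (21,19) (13,19)]:
  edge (13,17)–(14,6): clear
  edge (14,6)–(22,6): clear
  edge (22,6)–(21,19): clear
  edge (21,19)–(13,19): clear
  edge (13,19)–(13,17): clear
  midpoint (5,5) outside
  → clear
Obstacle 2 [(0,15) (3,1) (10,19) (5,24)]:
  edge (0,15)–(3,1): crosses AB
  edge (3,1)–(10,19): crosses AB
  edge (10,19)–(5,24): clear
  edge (5,24)–(0,15): clear
  → BLOCKED

BLOCKED by obstacle 2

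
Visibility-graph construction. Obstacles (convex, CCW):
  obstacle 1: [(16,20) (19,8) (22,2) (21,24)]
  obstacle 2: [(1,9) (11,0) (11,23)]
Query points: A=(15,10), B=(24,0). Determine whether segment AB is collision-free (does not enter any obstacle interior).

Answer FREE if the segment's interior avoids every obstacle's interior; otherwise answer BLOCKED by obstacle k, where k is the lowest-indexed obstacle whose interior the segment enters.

BLOCKED by obstacle 1

Obstacle 1 [(16,20) (19,8) (22,2) (21,24)]:
  edge (16,20)–(19,8): clear
  edge (19,8)–(22,2): crosses AB
  edge (22,2)–(21,24): crosses AB
  edge (21,24)–(16,20): clear
  → BLOCKED
Obstacle 2 [(1,9) (11,0) (11,23)]:
  edge (1,9)–(11,0): clear
  edge (11,0)–(11,23): clear
  edge (11,23)–(1,9): clear
  midpoint (39/2,5) outside
  → clear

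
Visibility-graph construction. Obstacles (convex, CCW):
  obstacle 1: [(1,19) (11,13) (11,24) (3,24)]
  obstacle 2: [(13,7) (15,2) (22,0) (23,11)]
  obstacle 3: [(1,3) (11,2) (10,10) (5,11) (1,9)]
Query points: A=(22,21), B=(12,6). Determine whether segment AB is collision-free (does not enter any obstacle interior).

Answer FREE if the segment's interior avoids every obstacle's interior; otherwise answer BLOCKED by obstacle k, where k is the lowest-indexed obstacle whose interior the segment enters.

Obstacle 1 [(1,19) (11,13) (11,24) (3,24)]:
  edge (1,19)–(11,13): clear
  edge (11,13)–(11,24): clear
  edge (11,24)–(3,24): clear
  edge (3,24)–(1,19): clear
  midpoint (17,27/2) outside
  → clear
Obstacle 2 [(13,7) (15,2) (22,0) (23,11)]:
  edge (13,7)–(15,2): clear
  edge (15,2)–(22,0): clear
  edge (22,0)–(23,11): clear
  edge (23,11)–(13,7): clear
  midpoint (17,27/2) outside
  → clear
Obstacle 3 [(1,3) (11,2) (10,10) (5,11) (1,9)]:
  edge (1,3)–(11,2): clear
  edge (11,2)–(10,10): clear
  edge (10,10)–(5,11): clear
  edge (5,11)–(1,9): clear
  edge (1,9)–(1,3): clear
  midpoint (17,27/2) outside
  → clear

FREE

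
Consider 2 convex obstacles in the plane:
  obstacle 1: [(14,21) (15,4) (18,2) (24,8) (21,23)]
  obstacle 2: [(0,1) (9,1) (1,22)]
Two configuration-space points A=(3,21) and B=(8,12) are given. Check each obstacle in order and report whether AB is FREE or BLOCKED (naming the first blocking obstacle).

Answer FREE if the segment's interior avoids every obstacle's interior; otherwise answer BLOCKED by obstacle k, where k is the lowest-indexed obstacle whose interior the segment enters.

FREE

Obstacle 1 [(14,21) (15,4) (18,2) (24,8) (21,23)]:
  edge (14,21)–(15,4): clear
  edge (15,4)–(18,2): clear
  edge (18,2)–(24,8): clear
  edge (24,8)–(21,23): clear
  edge (21,23)–(14,21): clear
  midpoint (11/2,33/2) outside
  → clear
Obstacle 2 [(0,1) (9,1) (1,22)]:
  edge (0,1)–(9,1): clear
  edge (9,1)–(1,22): clear
  edge (1,22)–(0,1): clear
  midpoint (11/2,33/2) outside
  → clear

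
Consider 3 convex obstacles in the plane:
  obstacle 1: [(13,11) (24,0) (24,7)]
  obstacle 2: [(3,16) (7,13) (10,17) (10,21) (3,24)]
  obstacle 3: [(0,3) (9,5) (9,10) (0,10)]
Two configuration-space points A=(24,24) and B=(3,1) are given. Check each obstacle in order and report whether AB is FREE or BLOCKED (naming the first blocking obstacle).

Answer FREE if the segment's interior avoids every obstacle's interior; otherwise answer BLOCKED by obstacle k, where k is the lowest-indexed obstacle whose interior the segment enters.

BLOCKED by obstacle 3

Obstacle 1 [(13,11) (24,0) (24,7)]:
  edge (13,11)–(24,0): clear
  edge (24,0)–(24,7): clear
  edge (24,7)–(13,11): clear
  midpoint (27/2,25/2) outside
  → clear
Obstacle 2 [(3,16) (7,13) (10,17) (10,21) (3,24)]:
  edge (3,16)–(7,13): clear
  edge (7,13)–(10,17): clear
  edge (10,17)–(10,21): clear
  edge (10,21)–(3,24): clear
  edge (3,24)–(3,16): clear
  midpoint (27/2,25/2) outside
  → clear
Obstacle 3 [(0,3) (9,5) (9,10) (0,10)]:
  edge (0,3)–(9,5): crosses AB
  edge (9,5)–(9,10): crosses AB
  edge (9,10)–(0,10): clear
  edge (0,10)–(0,3): clear
  → BLOCKED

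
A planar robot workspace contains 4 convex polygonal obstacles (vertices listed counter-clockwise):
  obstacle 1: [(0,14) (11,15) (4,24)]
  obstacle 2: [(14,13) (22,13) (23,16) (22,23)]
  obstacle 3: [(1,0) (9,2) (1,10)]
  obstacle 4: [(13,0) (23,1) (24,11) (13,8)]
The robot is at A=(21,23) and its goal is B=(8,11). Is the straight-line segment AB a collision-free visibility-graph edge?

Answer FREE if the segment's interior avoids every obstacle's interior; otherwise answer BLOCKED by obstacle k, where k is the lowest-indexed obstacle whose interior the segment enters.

FREE

Obstacle 1 [(0,14) (11,15) (4,24)]:
  edge (0,14)–(11,15): clear
  edge (11,15)–(4,24): clear
  edge (4,24)–(0,14): clear
  midpoint (29/2,17) outside
  → clear
Obstacle 2 [(14,13) (22,13) (23,16) (22,23)]:
  edge (14,13)–(22,13): clear
  edge (22,13)–(23,16): clear
  edge (23,16)–(22,23): clear
  edge (22,23)–(14,13): clear
  midpoint (29/2,17) outside
  → clear
Obstacle 3 [(1,0) (9,2) (1,10)]:
  edge (1,0)–(9,2): clear
  edge (9,2)–(1,10): clear
  edge (1,10)–(1,0): clear
  midpoint (29/2,17) outside
  → clear
Obstacle 4 [(13,0) (23,1) (24,11) (13,8)]:
  edge (13,0)–(23,1): clear
  edge (23,1)–(24,11): clear
  edge (24,11)–(13,8): clear
  edge (13,8)–(13,0): clear
  midpoint (29/2,17) outside
  → clear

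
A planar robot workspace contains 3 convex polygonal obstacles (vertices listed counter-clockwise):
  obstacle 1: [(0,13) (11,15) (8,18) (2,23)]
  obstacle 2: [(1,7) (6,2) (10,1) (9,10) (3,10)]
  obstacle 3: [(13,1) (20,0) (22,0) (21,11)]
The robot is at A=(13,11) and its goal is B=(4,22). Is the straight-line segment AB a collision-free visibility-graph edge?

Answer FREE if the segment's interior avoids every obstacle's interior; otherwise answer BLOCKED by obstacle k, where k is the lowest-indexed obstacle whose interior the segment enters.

BLOCKED by obstacle 1

Obstacle 1 [(0,13) (11,15) (8,18) (2,23)]:
  edge (0,13)–(11,15): crosses AB
  edge (11,15)–(8,18): clear
  edge (8,18)–(2,23): crosses AB
  edge (2,23)–(0,13): clear
  → BLOCKED
Obstacle 2 [(1,7) (6,2) (10,1) (9,10) (3,10)]:
  edge (1,7)–(6,2): clear
  edge (6,2)–(10,1): clear
  edge (10,1)–(9,10): clear
  edge (9,10)–(3,10): clear
  edge (3,10)–(1,7): clear
  midpoint (17/2,33/2) outside
  → clear
Obstacle 3 [(13,1) (20,0) (22,0) (21,11)]:
  edge (13,1)–(20,0): clear
  edge (20,0)–(22,0): clear
  edge (22,0)–(21,11): clear
  edge (21,11)–(13,1): clear
  midpoint (17/2,33/2) outside
  → clear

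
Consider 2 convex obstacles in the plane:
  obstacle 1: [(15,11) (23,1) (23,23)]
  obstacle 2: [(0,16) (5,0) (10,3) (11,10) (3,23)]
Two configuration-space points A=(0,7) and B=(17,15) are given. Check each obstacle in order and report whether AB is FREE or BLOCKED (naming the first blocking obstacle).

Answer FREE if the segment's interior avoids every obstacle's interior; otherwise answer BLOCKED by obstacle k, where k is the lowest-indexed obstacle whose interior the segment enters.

Obstacle 1 [(15,11) (23,1) (23,23)]:
  edge (15,11)–(23,1): clear
  edge (23,1)–(23,23): clear
  edge (23,23)–(15,11): clear
  midpoint (17/2,11) outside
  → clear
Obstacle 2 [(0,16) (5,0) (10,3) (11,10) (3,23)]:
  edge (0,16)–(5,0): crosses AB
  edge (5,0)–(10,3): clear
  edge (10,3)–(11,10): clear
  edge (11,10)–(3,23): crosses AB
  edge (3,23)–(0,16): clear
  → BLOCKED

BLOCKED by obstacle 2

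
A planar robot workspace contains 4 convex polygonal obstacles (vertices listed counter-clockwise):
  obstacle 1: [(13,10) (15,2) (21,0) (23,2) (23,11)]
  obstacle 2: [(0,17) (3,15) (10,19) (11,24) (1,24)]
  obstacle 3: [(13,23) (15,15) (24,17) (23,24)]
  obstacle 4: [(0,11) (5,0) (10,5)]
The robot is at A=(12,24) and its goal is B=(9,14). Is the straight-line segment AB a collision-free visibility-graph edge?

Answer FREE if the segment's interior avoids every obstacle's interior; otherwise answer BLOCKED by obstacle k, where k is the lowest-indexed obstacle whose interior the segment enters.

Obstacle 1 [(13,10) (15,2) (21,0) (23,2) (23,11)]:
  edge (13,10)–(15,2): clear
  edge (15,2)–(21,0): clear
  edge (21,0)–(23,2): clear
  edge (23,2)–(23,11): clear
  edge (23,11)–(13,10): clear
  midpoint (21/2,19) outside
  → clear
Obstacle 2 [(0,17) (3,15) (10,19) (11,24) (1,24)]:
  edge (0,17)–(3,15): clear
  edge (3,15)–(10,19): clear
  edge (10,19)–(11,24): clear
  edge (11,24)–(1,24): clear
  edge (1,24)–(0,17): clear
  midpoint (21/2,19) outside
  → clear
Obstacle 3 [(13,23) (15,15) (24,17) (23,24)]:
  edge (13,23)–(15,15): clear
  edge (15,15)–(24,17): clear
  edge (24,17)–(23,24): clear
  edge (23,24)–(13,23): clear
  midpoint (21/2,19) outside
  → clear
Obstacle 4 [(0,11) (5,0) (10,5)]:
  edge (0,11)–(5,0): clear
  edge (5,0)–(10,5): clear
  edge (10,5)–(0,11): clear
  midpoint (21/2,19) outside
  → clear

FREE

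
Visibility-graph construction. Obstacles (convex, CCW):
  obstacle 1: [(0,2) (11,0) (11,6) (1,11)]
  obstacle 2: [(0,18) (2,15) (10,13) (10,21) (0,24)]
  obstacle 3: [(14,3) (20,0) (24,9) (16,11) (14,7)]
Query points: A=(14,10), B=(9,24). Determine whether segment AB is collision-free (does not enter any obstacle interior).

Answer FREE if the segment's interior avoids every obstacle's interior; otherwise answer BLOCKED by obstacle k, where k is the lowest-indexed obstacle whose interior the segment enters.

Obstacle 1 [(0,2) (11,0) (11,6) (1,11)]:
  edge (0,2)–(11,0): clear
  edge (11,0)–(11,6): clear
  edge (11,6)–(1,11): clear
  edge (1,11)–(0,2): clear
  midpoint (23/2,17) outside
  → clear
Obstacle 2 [(0,18) (2,15) (10,13) (10,21) (0,24)]:
  edge (0,18)–(2,15): clear
  edge (2,15)–(10,13): clear
  edge (10,13)–(10,21): clear
  edge (10,21)–(0,24): clear
  edge (0,24)–(0,18): clear
  midpoint (23/2,17) outside
  → clear
Obstacle 3 [(14,3) (20,0) (24,9) (16,11) (14,7)]:
  edge (14,3)–(20,0): clear
  edge (20,0)–(24,9): clear
  edge (24,9)–(16,11): clear
  edge (16,11)–(14,7): clear
  edge (14,7)–(14,3): clear
  midpoint (23/2,17) outside
  → clear

FREE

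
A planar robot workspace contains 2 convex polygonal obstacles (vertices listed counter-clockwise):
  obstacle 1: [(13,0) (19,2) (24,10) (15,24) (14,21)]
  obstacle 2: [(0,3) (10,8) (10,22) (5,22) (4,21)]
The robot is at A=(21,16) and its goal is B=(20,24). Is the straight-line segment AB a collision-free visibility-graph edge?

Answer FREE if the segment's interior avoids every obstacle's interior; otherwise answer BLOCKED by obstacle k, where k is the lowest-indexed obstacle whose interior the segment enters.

FREE

Obstacle 1 [(13,0) (19,2) (24,10) (15,24) (14,21)]:
  edge (13,0)–(19,2): clear
  edge (19,2)–(24,10): clear
  edge (24,10)–(15,24): clear
  edge (15,24)–(14,21): clear
  edge (14,21)–(13,0): clear
  midpoint (41/2,20) outside
  → clear
Obstacle 2 [(0,3) (10,8) (10,22) (5,22) (4,21)]:
  edge (0,3)–(10,8): clear
  edge (10,8)–(10,22): clear
  edge (10,22)–(5,22): clear
  edge (5,22)–(4,21): clear
  edge (4,21)–(0,3): clear
  midpoint (41/2,20) outside
  → clear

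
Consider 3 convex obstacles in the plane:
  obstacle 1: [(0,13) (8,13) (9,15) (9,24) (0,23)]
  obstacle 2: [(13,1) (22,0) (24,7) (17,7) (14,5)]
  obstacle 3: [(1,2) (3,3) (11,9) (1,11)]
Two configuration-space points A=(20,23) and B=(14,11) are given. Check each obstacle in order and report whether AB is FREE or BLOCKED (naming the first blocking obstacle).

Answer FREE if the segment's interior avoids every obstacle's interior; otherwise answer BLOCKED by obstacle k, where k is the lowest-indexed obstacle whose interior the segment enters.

Obstacle 1 [(0,13) (8,13) (9,15) (9,24) (0,23)]:
  edge (0,13)–(8,13): clear
  edge (8,13)–(9,15): clear
  edge (9,15)–(9,24): clear
  edge (9,24)–(0,23): clear
  edge (0,23)–(0,13): clear
  midpoint (17,17) outside
  → clear
Obstacle 2 [(13,1) (22,0) (24,7) (17,7) (14,5)]:
  edge (13,1)–(22,0): clear
  edge (22,0)–(24,7): clear
  edge (24,7)–(17,7): clear
  edge (17,7)–(14,5): clear
  edge (14,5)–(13,1): clear
  midpoint (17,17) outside
  → clear
Obstacle 3 [(1,2) (3,3) (11,9) (1,11)]:
  edge (1,2)–(3,3): clear
  edge (3,3)–(11,9): clear
  edge (11,9)–(1,11): clear
  edge (1,11)–(1,2): clear
  midpoint (17,17) outside
  → clear

FREE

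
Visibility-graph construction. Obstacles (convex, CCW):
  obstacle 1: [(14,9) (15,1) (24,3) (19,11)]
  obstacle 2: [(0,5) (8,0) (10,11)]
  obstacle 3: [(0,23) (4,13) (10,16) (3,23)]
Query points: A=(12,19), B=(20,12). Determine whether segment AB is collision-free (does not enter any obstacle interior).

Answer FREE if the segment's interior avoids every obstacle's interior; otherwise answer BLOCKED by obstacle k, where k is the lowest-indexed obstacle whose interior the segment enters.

Obstacle 1 [(14,9) (15,1) (24,3) (19,11)]:
  edge (14,9)–(15,1): clear
  edge (15,1)–(24,3): clear
  edge (24,3)–(19,11): clear
  edge (19,11)–(14,9): clear
  midpoint (16,31/2) outside
  → clear
Obstacle 2 [(0,5) (8,0) (10,11)]:
  edge (0,5)–(8,0): clear
  edge (8,0)–(10,11): clear
  edge (10,11)–(0,5): clear
  midpoint (16,31/2) outside
  → clear
Obstacle 3 [(0,23) (4,13) (10,16) (3,23)]:
  edge (0,23)–(4,13): clear
  edge (4,13)–(10,16): clear
  edge (10,16)–(3,23): clear
  edge (3,23)–(0,23): clear
  midpoint (16,31/2) outside
  → clear

FREE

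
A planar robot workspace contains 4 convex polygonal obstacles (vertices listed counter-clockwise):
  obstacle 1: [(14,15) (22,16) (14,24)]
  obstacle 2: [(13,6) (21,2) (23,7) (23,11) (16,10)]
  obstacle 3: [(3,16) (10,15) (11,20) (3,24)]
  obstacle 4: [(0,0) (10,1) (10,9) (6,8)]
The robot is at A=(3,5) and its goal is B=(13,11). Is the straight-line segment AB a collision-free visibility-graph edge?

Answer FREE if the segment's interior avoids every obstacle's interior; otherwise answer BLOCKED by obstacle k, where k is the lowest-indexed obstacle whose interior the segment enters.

BLOCKED by obstacle 4

Obstacle 1 [(14,15) (22,16) (14,24)]:
  edge (14,15)–(22,16): clear
  edge (22,16)–(14,24): clear
  edge (14,24)–(14,15): clear
  midpoint (8,8) outside
  → clear
Obstacle 2 [(13,6) (21,2) (23,7) (23,11) (16,10)]:
  edge (13,6)–(21,2): clear
  edge (21,2)–(23,7): clear
  edge (23,7)–(23,11): clear
  edge (23,11)–(16,10): clear
  edge (16,10)–(13,6): clear
  midpoint (8,8) outside
  → clear
Obstacle 3 [(3,16) (10,15) (11,20) (3,24)]:
  edge (3,16)–(10,15): clear
  edge (10,15)–(11,20): clear
  edge (11,20)–(3,24): clear
  edge (3,24)–(3,16): clear
  midpoint (8,8) outside
  → clear
Obstacle 4 [(0,0) (10,1) (10,9) (6,8)]:
  edge (0,0)–(10,1): clear
  edge (10,1)–(10,9): clear
  edge (10,9)–(6,8): crosses AB
  edge (6,8)–(0,0): crosses AB
  → BLOCKED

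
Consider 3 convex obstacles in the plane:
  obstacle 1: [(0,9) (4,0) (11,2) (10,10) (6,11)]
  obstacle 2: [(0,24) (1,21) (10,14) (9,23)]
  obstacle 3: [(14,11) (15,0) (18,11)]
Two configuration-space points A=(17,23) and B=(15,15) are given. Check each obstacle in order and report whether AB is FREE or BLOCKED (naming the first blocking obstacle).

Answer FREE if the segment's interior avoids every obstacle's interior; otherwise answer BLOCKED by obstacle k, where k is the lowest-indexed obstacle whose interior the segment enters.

Obstacle 1 [(0,9) (4,0) (11,2) (10,10) (6,11)]:
  edge (0,9)–(4,0): clear
  edge (4,0)–(11,2): clear
  edge (11,2)–(10,10): clear
  edge (10,10)–(6,11): clear
  edge (6,11)–(0,9): clear
  midpoint (16,19) outside
  → clear
Obstacle 2 [(0,24) (1,21) (10,14) (9,23)]:
  edge (0,24)–(1,21): clear
  edge (1,21)–(10,14): clear
  edge (10,14)–(9,23): clear
  edge (9,23)–(0,24): clear
  midpoint (16,19) outside
  → clear
Obstacle 3 [(14,11) (15,0) (18,11)]:
  edge (14,11)–(15,0): clear
  edge (15,0)–(18,11): clear
  edge (18,11)–(14,11): clear
  midpoint (16,19) outside
  → clear

FREE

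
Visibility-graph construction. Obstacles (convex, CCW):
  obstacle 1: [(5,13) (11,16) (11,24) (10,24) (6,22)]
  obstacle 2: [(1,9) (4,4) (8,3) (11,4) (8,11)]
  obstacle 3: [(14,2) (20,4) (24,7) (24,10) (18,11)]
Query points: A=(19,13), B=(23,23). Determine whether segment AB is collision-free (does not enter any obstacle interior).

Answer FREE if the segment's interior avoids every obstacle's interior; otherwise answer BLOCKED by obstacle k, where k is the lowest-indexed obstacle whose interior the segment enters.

FREE

Obstacle 1 [(5,13) (11,16) (11,24) (10,24) (6,22)]:
  edge (5,13)–(11,16): clear
  edge (11,16)–(11,24): clear
  edge (11,24)–(10,24): clear
  edge (10,24)–(6,22): clear
  edge (6,22)–(5,13): clear
  midpoint (21,18) outside
  → clear
Obstacle 2 [(1,9) (4,4) (8,3) (11,4) (8,11)]:
  edge (1,9)–(4,4): clear
  edge (4,4)–(8,3): clear
  edge (8,3)–(11,4): clear
  edge (11,4)–(8,11): clear
  edge (8,11)–(1,9): clear
  midpoint (21,18) outside
  → clear
Obstacle 3 [(14,2) (20,4) (24,7) (24,10) (18,11)]:
  edge (14,2)–(20,4): clear
  edge (20,4)–(24,7): clear
  edge (24,7)–(24,10): clear
  edge (24,10)–(18,11): clear
  edge (18,11)–(14,2): clear
  midpoint (21,18) outside
  → clear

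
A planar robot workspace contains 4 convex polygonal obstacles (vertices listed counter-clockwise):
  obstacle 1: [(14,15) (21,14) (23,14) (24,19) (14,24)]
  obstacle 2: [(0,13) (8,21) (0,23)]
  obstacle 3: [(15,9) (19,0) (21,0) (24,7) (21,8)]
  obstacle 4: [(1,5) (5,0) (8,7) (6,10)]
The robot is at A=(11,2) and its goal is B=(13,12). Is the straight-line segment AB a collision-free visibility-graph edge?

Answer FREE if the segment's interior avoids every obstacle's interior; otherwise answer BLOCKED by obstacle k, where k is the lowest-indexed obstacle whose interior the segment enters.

FREE

Obstacle 1 [(14,15) (21,14) (23,14) (24,19) (14,24)]:
  edge (14,15)–(21,14): clear
  edge (21,14)–(23,14): clear
  edge (23,14)–(24,19): clear
  edge (24,19)–(14,24): clear
  edge (14,24)–(14,15): clear
  midpoint (12,7) outside
  → clear
Obstacle 2 [(0,13) (8,21) (0,23)]:
  edge (0,13)–(8,21): clear
  edge (8,21)–(0,23): clear
  edge (0,23)–(0,13): clear
  midpoint (12,7) outside
  → clear
Obstacle 3 [(15,9) (19,0) (21,0) (24,7) (21,8)]:
  edge (15,9)–(19,0): clear
  edge (19,0)–(21,0): clear
  edge (21,0)–(24,7): clear
  edge (24,7)–(21,8): clear
  edge (21,8)–(15,9): clear
  midpoint (12,7) outside
  → clear
Obstacle 4 [(1,5) (5,0) (8,7) (6,10)]:
  edge (1,5)–(5,0): clear
  edge (5,0)–(8,7): clear
  edge (8,7)–(6,10): clear
  edge (6,10)–(1,5): clear
  midpoint (12,7) outside
  → clear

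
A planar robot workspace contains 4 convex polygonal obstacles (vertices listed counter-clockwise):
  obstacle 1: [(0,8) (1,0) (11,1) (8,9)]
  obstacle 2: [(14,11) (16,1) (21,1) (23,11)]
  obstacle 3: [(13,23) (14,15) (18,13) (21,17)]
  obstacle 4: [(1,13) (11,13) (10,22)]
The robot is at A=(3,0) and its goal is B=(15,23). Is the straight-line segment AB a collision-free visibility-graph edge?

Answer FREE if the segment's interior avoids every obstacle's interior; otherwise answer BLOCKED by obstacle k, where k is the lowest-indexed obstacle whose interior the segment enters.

Obstacle 1 [(0,8) (1,0) (11,1) (8,9)]:
  edge (0,8)–(1,0): clear
  edge (1,0)–(11,1): crosses AB
  edge (11,1)–(8,9): clear
  edge (8,9)–(0,8): crosses AB
  → BLOCKED
Obstacle 2 [(14,11) (16,1) (21,1) (23,11)]:
  edge (14,11)–(16,1): clear
  edge (16,1)–(21,1): clear
  edge (21,1)–(23,11): clear
  edge (23,11)–(14,11): clear
  midpoint (9,23/2) outside
  → clear
Obstacle 3 [(13,23) (14,15) (18,13) (21,17)]:
  edge (13,23)–(14,15): crosses AB
  edge (14,15)–(18,13): clear
  edge (18,13)–(21,17): clear
  edge (21,17)–(13,23): crosses AB
  → BLOCKED
Obstacle 4 [(1,13) (11,13) (10,22)]:
  edge (1,13)–(11,13): crosses AB
  edge (11,13)–(10,22): crosses AB
  edge (10,22)–(1,13): clear
  → BLOCKED

BLOCKED by obstacle 1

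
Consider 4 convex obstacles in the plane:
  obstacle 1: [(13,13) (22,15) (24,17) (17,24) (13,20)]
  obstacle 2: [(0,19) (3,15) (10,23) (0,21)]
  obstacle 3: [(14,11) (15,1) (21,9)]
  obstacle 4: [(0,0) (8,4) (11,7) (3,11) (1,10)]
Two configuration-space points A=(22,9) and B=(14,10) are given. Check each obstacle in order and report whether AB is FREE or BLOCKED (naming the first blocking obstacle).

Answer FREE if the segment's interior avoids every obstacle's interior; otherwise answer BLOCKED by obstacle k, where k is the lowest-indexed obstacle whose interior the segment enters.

Obstacle 1 [(13,13) (22,15) (24,17) (17,24) (13,20)]:
  edge (13,13)–(22,15): clear
  edge (22,15)–(24,17): clear
  edge (24,17)–(17,24): clear
  edge (17,24)–(13,20): clear
  edge (13,20)–(13,13): clear
  midpoint (18,19/2) outside
  → clear
Obstacle 2 [(0,19) (3,15) (10,23) (0,21)]:
  edge (0,19)–(3,15): clear
  edge (3,15)–(10,23): clear
  edge (10,23)–(0,21): clear
  edge (0,21)–(0,19): clear
  midpoint (18,19/2) outside
  → clear
Obstacle 3 [(14,11) (15,1) (21,9)]:
  edge (14,11)–(15,1): crosses AB
  edge (15,1)–(21,9): clear
  edge (21,9)–(14,11): crosses AB
  → BLOCKED
Obstacle 4 [(0,0) (8,4) (11,7) (3,11) (1,10)]:
  edge (0,0)–(8,4): clear
  edge (8,4)–(11,7): clear
  edge (11,7)–(3,11): clear
  edge (3,11)–(1,10): clear
  edge (1,10)–(0,0): clear
  midpoint (18,19/2) outside
  → clear

BLOCKED by obstacle 3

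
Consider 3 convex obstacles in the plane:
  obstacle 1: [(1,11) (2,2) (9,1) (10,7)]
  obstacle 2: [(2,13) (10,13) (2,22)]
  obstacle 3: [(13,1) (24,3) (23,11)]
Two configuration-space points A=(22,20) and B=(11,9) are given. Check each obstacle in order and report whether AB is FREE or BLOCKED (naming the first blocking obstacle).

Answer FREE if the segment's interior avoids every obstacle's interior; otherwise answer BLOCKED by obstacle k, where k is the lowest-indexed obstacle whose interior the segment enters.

FREE

Obstacle 1 [(1,11) (2,2) (9,1) (10,7)]:
  edge (1,11)–(2,2): clear
  edge (2,2)–(9,1): clear
  edge (9,1)–(10,7): clear
  edge (10,7)–(1,11): clear
  midpoint (33/2,29/2) outside
  → clear
Obstacle 2 [(2,13) (10,13) (2,22)]:
  edge (2,13)–(10,13): clear
  edge (10,13)–(2,22): clear
  edge (2,22)–(2,13): clear
  midpoint (33/2,29/2) outside
  → clear
Obstacle 3 [(13,1) (24,3) (23,11)]:
  edge (13,1)–(24,3): clear
  edge (24,3)–(23,11): clear
  edge (23,11)–(13,1): clear
  midpoint (33/2,29/2) outside
  → clear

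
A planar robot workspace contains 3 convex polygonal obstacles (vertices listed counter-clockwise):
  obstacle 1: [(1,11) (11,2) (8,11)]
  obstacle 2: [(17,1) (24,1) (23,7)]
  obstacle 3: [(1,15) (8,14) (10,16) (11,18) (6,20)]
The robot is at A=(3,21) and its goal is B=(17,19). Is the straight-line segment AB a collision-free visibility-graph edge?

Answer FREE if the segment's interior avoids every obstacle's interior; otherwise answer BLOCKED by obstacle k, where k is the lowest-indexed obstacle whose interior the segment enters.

Obstacle 1 [(1,11) (11,2) (8,11)]:
  edge (1,11)–(11,2): clear
  edge (11,2)–(8,11): clear
  edge (8,11)–(1,11): clear
  midpoint (10,20) outside
  → clear
Obstacle 2 [(17,1) (24,1) (23,7)]:
  edge (17,1)–(24,1): clear
  edge (24,1)–(23,7): clear
  edge (23,7)–(17,1): clear
  midpoint (10,20) outside
  → clear
Obstacle 3 [(1,15) (8,14) (10,16) (11,18) (6,20)]:
  edge (1,15)–(8,14): clear
  edge (8,14)–(10,16): clear
  edge (10,16)–(11,18): clear
  edge (11,18)–(6,20): clear
  edge (6,20)–(1,15): clear
  midpoint (10,20) outside
  → clear

FREE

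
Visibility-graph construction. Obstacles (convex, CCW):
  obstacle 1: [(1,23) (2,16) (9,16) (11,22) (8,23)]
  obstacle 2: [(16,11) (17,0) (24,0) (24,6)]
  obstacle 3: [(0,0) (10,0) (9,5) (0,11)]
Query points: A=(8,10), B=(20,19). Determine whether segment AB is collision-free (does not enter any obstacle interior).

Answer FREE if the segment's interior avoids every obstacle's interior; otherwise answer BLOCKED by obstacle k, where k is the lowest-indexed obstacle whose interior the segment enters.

Obstacle 1 [(1,23) (2,16) (9,16) (11,22) (8,23)]:
  edge (1,23)–(2,16): clear
  edge (2,16)–(9,16): clear
  edge (9,16)–(11,22): clear
  edge (11,22)–(8,23): clear
  edge (8,23)–(1,23): clear
  midpoint (14,29/2) outside
  → clear
Obstacle 2 [(16,11) (17,0) (24,0) (24,6)]:
  edge (16,11)–(17,0): clear
  edge (17,0)–(24,0): clear
  edge (24,0)–(24,6): clear
  edge (24,6)–(16,11): clear
  midpoint (14,29/2) outside
  → clear
Obstacle 3 [(0,0) (10,0) (9,5) (0,11)]:
  edge (0,0)–(10,0): clear
  edge (10,0)–(9,5): clear
  edge (9,5)–(0,11): clear
  edge (0,11)–(0,0): clear
  midpoint (14,29/2) outside
  → clear

FREE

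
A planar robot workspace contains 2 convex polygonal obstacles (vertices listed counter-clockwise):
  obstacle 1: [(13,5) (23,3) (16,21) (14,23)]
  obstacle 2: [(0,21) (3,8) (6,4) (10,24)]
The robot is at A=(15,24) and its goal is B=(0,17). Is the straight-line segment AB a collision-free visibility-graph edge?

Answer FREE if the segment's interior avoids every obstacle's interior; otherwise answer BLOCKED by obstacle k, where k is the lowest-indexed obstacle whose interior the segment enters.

Obstacle 1 [(13,5) (23,3) (16,21) (14,23)]:
  edge (13,5)–(23,3): clear
  edge (23,3)–(16,21): clear
  edge (16,21)–(14,23): clear
  edge (14,23)–(13,5): clear
  midpoint (15/2,41/2) outside
  → clear
Obstacle 2 [(0,21) (3,8) (6,4) (10,24)]:
  edge (0,21)–(3,8): crosses AB
  edge (3,8)–(6,4): clear
  edge (6,4)–(10,24): crosses AB
  edge (10,24)–(0,21): clear
  → BLOCKED

BLOCKED by obstacle 2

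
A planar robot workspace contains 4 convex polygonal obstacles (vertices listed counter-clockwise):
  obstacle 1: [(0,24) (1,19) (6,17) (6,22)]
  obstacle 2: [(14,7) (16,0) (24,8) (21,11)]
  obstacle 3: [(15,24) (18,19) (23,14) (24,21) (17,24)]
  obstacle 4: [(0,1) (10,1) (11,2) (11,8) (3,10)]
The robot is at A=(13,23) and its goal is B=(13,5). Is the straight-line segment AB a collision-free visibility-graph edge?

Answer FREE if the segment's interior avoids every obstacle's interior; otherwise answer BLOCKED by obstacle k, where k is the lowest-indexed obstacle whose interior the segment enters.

FREE

Obstacle 1 [(0,24) (1,19) (6,17) (6,22)]:
  edge (0,24)–(1,19): clear
  edge (1,19)–(6,17): clear
  edge (6,17)–(6,22): clear
  edge (6,22)–(0,24): clear
  midpoint (13,14) outside
  → clear
Obstacle 2 [(14,7) (16,0) (24,8) (21,11)]:
  edge (14,7)–(16,0): clear
  edge (16,0)–(24,8): clear
  edge (24,8)–(21,11): clear
  edge (21,11)–(14,7): clear
  midpoint (13,14) outside
  → clear
Obstacle 3 [(15,24) (18,19) (23,14) (24,21) (17,24)]:
  edge (15,24)–(18,19): clear
  edge (18,19)–(23,14): clear
  edge (23,14)–(24,21): clear
  edge (24,21)–(17,24): clear
  edge (17,24)–(15,24): clear
  midpoint (13,14) outside
  → clear
Obstacle 4 [(0,1) (10,1) (11,2) (11,8) (3,10)]:
  edge (0,1)–(10,1): clear
  edge (10,1)–(11,2): clear
  edge (11,2)–(11,8): clear
  edge (11,8)–(3,10): clear
  edge (3,10)–(0,1): clear
  midpoint (13,14) outside
  → clear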